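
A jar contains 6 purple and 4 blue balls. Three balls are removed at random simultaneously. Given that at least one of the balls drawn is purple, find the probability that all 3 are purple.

5/29

P(all 3 purple) = C(6,3)/C(10,3) = 1/6; P(at least one purple) = 1 − C(4,3)/C(10,3) = 29/30.
Since 'all 3 purple' ⊆ 'at least one purple', P(all 3 | at least one) = 1/6 / 29/30 = 5/29 ≈ 0.1724.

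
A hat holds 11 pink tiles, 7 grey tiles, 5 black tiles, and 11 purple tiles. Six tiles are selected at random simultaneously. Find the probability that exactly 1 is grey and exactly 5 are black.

Unordered draws without replacement: count favorable combinations over C(34,6).
Favorable = C(11,0) · C(7,1) · C(5,5) · C(11,0) = 7; total = C(34,6) = 1344904.
P = 7/1344904 = 7/1344904 ≈ 0.0000.

7/1344904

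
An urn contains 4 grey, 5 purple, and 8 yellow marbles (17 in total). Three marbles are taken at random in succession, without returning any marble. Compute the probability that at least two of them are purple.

13/68

Sum the hypergeometric tail for j = 2,…,3 purple marbles.
Favorable = C(5,2)·C(12,1) + C(5,3)·C(12,0) = 130; total = C(17,3) = 680.
P = 130/680 = 13/68 ≈ 0.1912.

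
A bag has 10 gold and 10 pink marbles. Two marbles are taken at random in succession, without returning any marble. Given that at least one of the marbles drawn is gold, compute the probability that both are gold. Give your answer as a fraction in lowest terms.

P(both gold) = C(10,2)/C(20,2) = 9/38; P(at least one gold) = 1 − C(10,2)/C(20,2) = 29/38.
Since 'both gold' ⊆ 'at least one gold', P(both | at least one) = 9/38 / 29/38 = 9/29 ≈ 0.3103.

9/29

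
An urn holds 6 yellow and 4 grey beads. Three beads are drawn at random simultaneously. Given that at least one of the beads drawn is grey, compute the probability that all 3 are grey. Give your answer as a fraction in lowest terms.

P(all 3 grey) = C(4,3)/C(10,3) = 1/30; P(at least one grey) = 1 − C(6,3)/C(10,3) = 5/6.
Since 'all 3 grey' ⊆ 'at least one grey', P(all 3 | at least one) = 1/30 / 5/6 = 1/25 ≈ 0.0400.

1/25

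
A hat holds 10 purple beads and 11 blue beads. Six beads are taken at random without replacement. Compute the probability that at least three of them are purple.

2861/4522

Sum the hypergeometric tail for j = 3,…,6 purple beads.
Favorable = C(10,3)·C(11,3) + C(10,4)·C(11,2) + C(10,5)·C(11,1) + C(10,6)·C(11,0) = 34332; total = C(21,6) = 54264.
P = 34332/54264 = 2861/4522 ≈ 0.6327.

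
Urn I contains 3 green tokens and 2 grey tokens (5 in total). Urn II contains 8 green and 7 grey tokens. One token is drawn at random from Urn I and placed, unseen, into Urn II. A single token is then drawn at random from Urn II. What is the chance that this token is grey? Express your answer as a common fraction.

37/80

Condition on how many of the transferred tokens are grey (from Urn I: 2 grey of 5; then Urn II has 16 total).
  0 grey: C(2,0)C(3,1)/C(5,1) = 3/5; then P = 7/16
  1 grey: C(2,1)C(3,0)/C(5,1) = 2/5; then P = 8/16
P(grey from Urn II) = 37/80 ≈ 0.4625.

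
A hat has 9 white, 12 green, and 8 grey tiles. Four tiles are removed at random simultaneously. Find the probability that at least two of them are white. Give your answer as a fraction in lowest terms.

2882/7917

Sum the hypergeometric tail for j = 2,…,4 white tiles.
Favorable = C(9,2)·C(20,2) + C(9,3)·C(20,1) + C(9,4)·C(20,0) = 8646; total = C(29,4) = 23751.
P = 8646/23751 = 2882/7917 ≈ 0.3640.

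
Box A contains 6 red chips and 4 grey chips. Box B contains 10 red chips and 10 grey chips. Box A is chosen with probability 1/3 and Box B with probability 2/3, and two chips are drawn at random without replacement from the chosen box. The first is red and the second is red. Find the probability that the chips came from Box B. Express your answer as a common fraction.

27/46

P(E | Box A) = 1/3; P(E | Box B) = 9/38.
P(E) = 1/3·1/3 + 2/3·9/38 = 46/171.
By Bayes' rule, P(Box B | E) = 3/19 / 46/171 = 27/46 ≈ 0.5870.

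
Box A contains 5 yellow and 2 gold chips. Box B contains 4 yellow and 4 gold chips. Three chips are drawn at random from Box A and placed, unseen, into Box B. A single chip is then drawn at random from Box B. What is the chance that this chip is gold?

Condition on how many of the transferred chips are gold (from Box A: 2 gold of 7; then Box B has 11 total).
  0 gold: C(2,0)C(5,3)/C(7,3) = 2/7; then P = 4/11
  1 gold: C(2,1)C(5,2)/C(7,3) = 4/7; then P = 5/11
  2 gold: C(2,2)C(5,1)/C(7,3) = 1/7; then P = 6/11
P(gold from Box B) = 34/77 ≈ 0.4416.

34/77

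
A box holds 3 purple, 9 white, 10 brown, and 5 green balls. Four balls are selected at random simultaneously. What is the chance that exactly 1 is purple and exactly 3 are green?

Unordered draws without replacement: count favorable combinations over C(27,4).
Favorable = C(3,1) · C(9,0) · C(10,0) · C(5,3) = 30; total = C(27,4) = 17550.
P = 30/17550 = 1/585 ≈ 0.0017.

1/585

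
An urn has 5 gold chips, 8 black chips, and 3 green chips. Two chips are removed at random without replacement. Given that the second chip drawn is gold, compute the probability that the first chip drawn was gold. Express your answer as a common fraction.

P(first=gold and the second chip drawn is gold) = (5/16)·(4/15) = 1/12.
P(the second chip drawn is gold) = Σ over first color = 1/12 + 1/6 + 1/16 = 5/16.
By Bayes, P(first=gold | the second chip drawn is gold) = 1/12 / 5/16 = 4/15 ≈ 0.2667.

4/15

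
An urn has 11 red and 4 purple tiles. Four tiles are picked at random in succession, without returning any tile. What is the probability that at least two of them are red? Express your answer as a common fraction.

Sum the hypergeometric tail for j = 2,…,4 red tiles.
Favorable = C(11,2)·C(4,2) + C(11,3)·C(4,1) + C(11,4)·C(4,0) = 1320; total = C(15,4) = 1365.
P = 1320/1365 = 88/91 ≈ 0.9670.

88/91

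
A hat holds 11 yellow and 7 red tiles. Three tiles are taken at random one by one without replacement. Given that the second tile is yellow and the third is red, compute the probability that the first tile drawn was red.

3/8

P(first=red and the second tile is yellow and the third is red) = (7/18)·(11/17)·(6/16) = 77/816.
P(E) = Σ over first color = 385/2448 + 77/816 = 77/306.
By Bayes, P(first=red | E) = 77/816 / 77/306 = 3/8 ≈ 0.3750.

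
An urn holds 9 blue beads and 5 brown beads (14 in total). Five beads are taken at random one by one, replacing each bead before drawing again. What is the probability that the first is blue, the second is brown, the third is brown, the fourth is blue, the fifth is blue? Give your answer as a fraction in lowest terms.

Multiply the conditional probability of each draw in order, with replacement (the composition resets each draw).
P = (9/14) · (5/14) · (5/14) · (9/14) · (9/14) = 18225/537824 ≈ 0.0339.

18225/537824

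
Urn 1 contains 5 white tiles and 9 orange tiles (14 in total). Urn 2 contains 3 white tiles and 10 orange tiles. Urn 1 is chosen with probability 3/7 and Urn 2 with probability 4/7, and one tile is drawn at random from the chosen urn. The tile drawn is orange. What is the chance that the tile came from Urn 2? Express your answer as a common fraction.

560/911

P(orange | Urn 1) = 9/14; P(orange | Urn 2) = 10/13.
P(orange) = 3/7·9/14 + 4/7·10/13 = 911/1274.
By Bayes' rule, P(Urn 2 | orange) = 40/91 / 911/1274 = 560/911 ≈ 0.6147.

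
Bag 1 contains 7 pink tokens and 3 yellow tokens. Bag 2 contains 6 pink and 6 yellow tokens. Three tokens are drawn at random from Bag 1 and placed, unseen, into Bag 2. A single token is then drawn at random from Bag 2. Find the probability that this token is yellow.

Condition on how many of the transferred tokens are yellow (from Bag 1: 3 yellow of 10; then Bag 2 has 15 total).
  0 yellow: C(3,0)C(7,3)/C(10,3) = 7/24; then P = 6/15
  1 yellow: C(3,1)C(7,2)/C(10,3) = 21/40; then P = 7/15
  2 yellow: C(3,2)C(7,1)/C(10,3) = 7/40; then P = 8/15
  3 yellow: C(3,3)C(7,0)/C(10,3) = 1/120; then P = 9/15
P(yellow from Bag 2) = 23/50 ≈ 0.4600.

23/50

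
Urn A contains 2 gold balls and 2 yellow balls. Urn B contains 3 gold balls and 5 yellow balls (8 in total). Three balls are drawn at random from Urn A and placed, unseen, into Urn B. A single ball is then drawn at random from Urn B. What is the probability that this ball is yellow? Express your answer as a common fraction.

13/22

Condition on how many of the transferred balls are yellow (from Urn A: 2 yellow of 4; then Urn B has 11 total).
  1 yellow: C(2,1)C(2,2)/C(4,3) = 1/2; then P = 6/11
  2 yellow: C(2,2)C(2,1)/C(4,3) = 1/2; then P = 7/11
P(yellow from Urn B) = 13/22 ≈ 0.5909.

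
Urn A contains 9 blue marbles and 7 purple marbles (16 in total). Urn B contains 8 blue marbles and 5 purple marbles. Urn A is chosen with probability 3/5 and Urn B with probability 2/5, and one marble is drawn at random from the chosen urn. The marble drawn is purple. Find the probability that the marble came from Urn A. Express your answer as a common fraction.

P(purple | Urn A) = 7/16; P(purple | Urn B) = 5/13.
P(purple) = 3/5·7/16 + 2/5·5/13 = 433/1040.
By Bayes' rule, P(Urn A | purple) = 21/80 / 433/1040 = 273/433 ≈ 0.6305.

273/433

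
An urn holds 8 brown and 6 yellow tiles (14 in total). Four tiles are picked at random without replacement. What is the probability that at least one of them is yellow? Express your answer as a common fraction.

133/143

Use the complement: P(at least one yellow) = 1 − P(no yellow).
P(none) = C(8,4)/C(14,4) = 70/1001.
So P = 1 − 70/1001 = 133/143 ≈ 0.9301.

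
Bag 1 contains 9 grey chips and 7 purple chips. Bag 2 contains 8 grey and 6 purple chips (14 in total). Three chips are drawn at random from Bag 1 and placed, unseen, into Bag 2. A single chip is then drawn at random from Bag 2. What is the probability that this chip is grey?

155/272

Condition on how many of the transferred chips are grey (from Bag 1: 9 grey of 16; then Bag 2 has 17 total).
  0 grey: C(9,0)C(7,3)/C(16,3) = 1/16; then P = 8/17
  1 grey: C(9,1)C(7,2)/C(16,3) = 27/80; then P = 9/17
  2 grey: C(9,2)C(7,1)/C(16,3) = 9/20; then P = 10/17
  3 grey: C(9,3)C(7,0)/C(16,3) = 3/20; then P = 11/17
P(grey from Bag 2) = 155/272 ≈ 0.5699.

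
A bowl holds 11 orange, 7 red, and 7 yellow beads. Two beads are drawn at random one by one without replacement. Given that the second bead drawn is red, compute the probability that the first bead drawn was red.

1/4

P(first=red and the second bead drawn is red) = (7/25)·(6/24) = 7/100.
P(the second bead drawn is red) = Σ over first color = 77/600 + 7/100 + 49/600 = 7/25.
By Bayes, P(first=red | the second bead drawn is red) = 7/100 / 7/25 = 1/4 ≈ 0.2500.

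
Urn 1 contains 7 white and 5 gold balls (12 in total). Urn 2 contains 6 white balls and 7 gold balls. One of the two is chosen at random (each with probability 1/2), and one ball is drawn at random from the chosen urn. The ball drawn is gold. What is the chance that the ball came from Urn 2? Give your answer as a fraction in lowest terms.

P(gold | Urn 1) = 5/12; P(gold | Urn 2) = 7/13.
P(gold) = 1/2·5/12 + 1/2·7/13 = 149/312.
By Bayes' rule, P(Urn 2 | gold) = 7/26 / 149/312 = 84/149 ≈ 0.5638.

84/149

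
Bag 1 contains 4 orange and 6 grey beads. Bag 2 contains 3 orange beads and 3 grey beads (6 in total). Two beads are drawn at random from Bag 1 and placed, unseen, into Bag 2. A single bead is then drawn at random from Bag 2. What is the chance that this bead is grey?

Condition on how many of the transferred beads are grey (from Bag 1: 6 grey of 10; then Bag 2 has 8 total).
  0 grey: C(6,0)C(4,2)/C(10,2) = 2/15; then P = 3/8
  1 grey: C(6,1)C(4,1)/C(10,2) = 8/15; then P = 4/8
  2 grey: C(6,2)C(4,0)/C(10,2) = 1/3; then P = 5/8
P(grey from Bag 2) = 21/40 ≈ 0.5250.

21/40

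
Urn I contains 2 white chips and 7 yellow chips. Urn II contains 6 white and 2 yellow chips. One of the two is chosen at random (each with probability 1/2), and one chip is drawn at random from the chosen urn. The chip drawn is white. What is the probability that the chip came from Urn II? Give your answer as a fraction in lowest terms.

P(white | Urn I) = 2/9; P(white | Urn II) = 3/4.
P(white) = 1/2·2/9 + 1/2·3/4 = 35/72.
By Bayes' rule, P(Urn II | white) = 3/8 / 35/72 = 27/35 ≈ 0.7714.

27/35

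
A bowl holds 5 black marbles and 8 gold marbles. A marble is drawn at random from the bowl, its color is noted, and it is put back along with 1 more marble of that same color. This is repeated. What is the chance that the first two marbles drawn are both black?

After a black draw the bowl holds 6 black out of 14.
P = (5/13)·(6/14) = 15/91 ≈ 0.1648.

15/91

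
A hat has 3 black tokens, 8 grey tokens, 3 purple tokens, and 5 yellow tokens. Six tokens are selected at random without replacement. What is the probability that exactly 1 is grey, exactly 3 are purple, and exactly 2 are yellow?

Unordered draws without replacement: count favorable combinations over C(19,6).
Favorable = C(3,0) · C(8,1) · C(3,3) · C(5,2) = 80; total = C(19,6) = 27132.
P = 80/27132 = 20/6783 ≈ 0.0029.

20/6783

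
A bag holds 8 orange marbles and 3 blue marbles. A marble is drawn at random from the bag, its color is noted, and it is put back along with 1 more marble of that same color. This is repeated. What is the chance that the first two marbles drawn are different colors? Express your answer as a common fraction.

Either orange then blue, or blue then orange; after the first draw the total is 12.
P = (8/11)·(3/12) + (3/11)·(8/12) = 4/11 ≈ 0.3636.

4/11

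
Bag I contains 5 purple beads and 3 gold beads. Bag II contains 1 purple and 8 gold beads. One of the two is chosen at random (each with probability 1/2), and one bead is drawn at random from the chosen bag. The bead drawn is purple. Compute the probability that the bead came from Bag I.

P(purple | Bag I) = 5/8; P(purple | Bag II) = 1/9.
P(purple) = 1/2·5/8 + 1/2·1/9 = 53/144.
By Bayes' rule, P(Bag I | purple) = 5/16 / 53/144 = 45/53 ≈ 0.8491.

45/53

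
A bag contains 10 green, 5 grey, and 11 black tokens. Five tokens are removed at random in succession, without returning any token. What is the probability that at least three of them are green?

Sum the hypergeometric tail for j = 3,…,5 green tokens.
Favorable = C(10,3)·C(16,2) + C(10,4)·C(16,1) + C(10,5)·C(16,0) = 18012; total = C(26,5) = 65780.
P = 18012/65780 = 4503/16445 ≈ 0.2738.

4503/16445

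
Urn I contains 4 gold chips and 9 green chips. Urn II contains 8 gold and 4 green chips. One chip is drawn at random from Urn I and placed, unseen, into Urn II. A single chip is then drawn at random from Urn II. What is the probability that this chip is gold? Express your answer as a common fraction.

108/169

Condition on how many of the transferred chips are gold (from Urn I: 4 gold of 13; then Urn II has 13 total).
  0 gold: C(4,0)C(9,1)/C(13,1) = 9/13; then P = 8/13
  1 gold: C(4,1)C(9,0)/C(13,1) = 4/13; then P = 9/13
P(gold from Urn II) = 108/169 ≈ 0.6391.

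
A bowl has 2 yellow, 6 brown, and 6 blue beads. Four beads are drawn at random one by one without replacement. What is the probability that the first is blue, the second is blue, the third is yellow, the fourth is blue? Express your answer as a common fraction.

Multiply the conditional probability of each draw in order, without replacement, so each draw removes one from its color and from the total.
P = (6/14) · (5/13) · (2/12) · (4/11) = 10/1001 ≈ 0.0100.

10/1001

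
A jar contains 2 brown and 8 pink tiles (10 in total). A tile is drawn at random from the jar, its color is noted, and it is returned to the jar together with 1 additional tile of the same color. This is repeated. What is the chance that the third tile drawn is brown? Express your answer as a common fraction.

1/5

Sum over the four possibilities for the first two draws (brown/not-brown each), tracking how the brown count and total change by +1 per draw.
P(third is brown) = 1/5 ≈ 0.2000. (In a Pólya urn every draw has the same marginal probability 2/10.)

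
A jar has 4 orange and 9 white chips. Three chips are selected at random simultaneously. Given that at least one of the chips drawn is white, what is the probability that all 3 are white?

14/47

P(all 3 white) = C(9,3)/C(13,3) = 42/143; P(at least one white) = 1 − C(4,3)/C(13,3) = 141/143.
Since 'all 3 white' ⊆ 'at least one white', P(all 3 | at least one) = 42/143 / 141/143 = 14/47 ≈ 0.2979.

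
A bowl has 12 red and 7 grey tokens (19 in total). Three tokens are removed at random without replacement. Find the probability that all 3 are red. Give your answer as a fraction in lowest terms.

220/969

Unordered draws without replacement: count favorable combinations over C(19,3).
Favorable = C(12,3) · C(7,0) = 220; total = C(19,3) = 969.
P = 220/969 = 220/969 ≈ 0.2270.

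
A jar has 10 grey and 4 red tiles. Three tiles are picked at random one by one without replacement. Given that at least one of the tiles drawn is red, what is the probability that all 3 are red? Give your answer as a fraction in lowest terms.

P(all 3 red) = C(4,3)/C(14,3) = 1/91; P(at least one red) = 1 − C(10,3)/C(14,3) = 61/91.
Since 'all 3 red' ⊆ 'at least one red', P(all 3 | at least one) = 1/91 / 61/91 = 1/61 ≈ 0.0164.

1/61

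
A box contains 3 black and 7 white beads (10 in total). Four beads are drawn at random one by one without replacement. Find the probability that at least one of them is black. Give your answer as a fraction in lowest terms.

5/6

Use the complement: P(at least one black) = 1 − P(no black).
P(none) = C(7,4)/C(10,4) = 35/210.
So P = 1 − 35/210 = 5/6 ≈ 0.8333.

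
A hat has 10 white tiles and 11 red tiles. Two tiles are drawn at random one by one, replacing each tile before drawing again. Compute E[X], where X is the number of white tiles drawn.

20/21

By linearity of expectation, E[X] = Σ P(draw i is white); each independent draw has P(white) = 10/21.
E[X] = 2 · 10/21 = 20/21 ≈ 0.9524.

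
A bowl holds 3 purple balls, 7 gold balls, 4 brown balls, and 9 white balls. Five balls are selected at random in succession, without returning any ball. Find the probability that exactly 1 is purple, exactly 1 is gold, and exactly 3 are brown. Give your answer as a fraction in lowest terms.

12/4807

Unordered draws without replacement: count favorable combinations over C(23,5).
Favorable = C(3,1) · C(7,1) · C(4,3) · C(9,0) = 84; total = C(23,5) = 33649.
P = 84/33649 = 12/4807 ≈ 0.0025.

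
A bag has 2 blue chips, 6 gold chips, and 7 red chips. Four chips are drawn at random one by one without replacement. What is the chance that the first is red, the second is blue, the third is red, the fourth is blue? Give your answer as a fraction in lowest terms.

Multiply the conditional probability of each draw in order, without replacement, so each draw removes one from its color and from the total.
P = (7/15) · (2/14) · (6/13) · (1/12) = 1/390 ≈ 0.0026.

1/390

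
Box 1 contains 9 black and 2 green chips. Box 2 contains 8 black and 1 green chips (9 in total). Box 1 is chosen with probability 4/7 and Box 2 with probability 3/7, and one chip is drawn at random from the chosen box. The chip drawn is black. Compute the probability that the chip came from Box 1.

27/49

P(black | Box 1) = 9/11; P(black | Box 2) = 8/9.
P(black) = 4/7·9/11 + 3/7·8/9 = 28/33.
By Bayes' rule, P(Box 1 | black) = 36/77 / 28/33 = 27/49 ≈ 0.5510.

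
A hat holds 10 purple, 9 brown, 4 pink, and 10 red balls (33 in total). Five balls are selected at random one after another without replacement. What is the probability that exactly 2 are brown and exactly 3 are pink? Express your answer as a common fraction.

Unordered draws without replacement: count favorable combinations over C(33,5).
Favorable = C(10,0) · C(9,2) · C(4,3) · C(10,0) = 144; total = C(33,5) = 237336.
P = 144/237336 = 6/9889 ≈ 0.0006.

6/9889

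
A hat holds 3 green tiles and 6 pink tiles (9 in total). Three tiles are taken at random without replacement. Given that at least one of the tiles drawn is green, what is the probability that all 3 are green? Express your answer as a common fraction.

P(all 3 green) = C(3,3)/C(9,3) = 1/84; P(at least one green) = 1 − C(6,3)/C(9,3) = 16/21.
Since 'all 3 green' ⊆ 'at least one green', P(all 3 | at least one) = 1/84 / 16/21 = 1/64 ≈ 0.0156.

1/64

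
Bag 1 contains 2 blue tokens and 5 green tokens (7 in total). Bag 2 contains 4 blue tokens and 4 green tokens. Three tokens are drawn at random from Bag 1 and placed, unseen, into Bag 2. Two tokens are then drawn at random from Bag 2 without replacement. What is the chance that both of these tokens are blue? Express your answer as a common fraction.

Condition on how many of the transferred tokens are blue (from Bag 1: 2 blue of 7; then Bag 2 has 11 total).
  0 blue: C(2,0)C(5,3)/C(7,3) = 2/7; then P = C(4,2)/C(11,2) = 6/55
  1 blue: C(2,1)C(5,2)/C(7,3) = 4/7; then P = C(5,2)/C(11,2) = 2/11
  2 blue: C(2,2)C(5,1)/C(7,3) = 1/7; then P = C(6,2)/C(11,2) = 3/11
P(both blue) = 67/385 ≈ 0.1740.

67/385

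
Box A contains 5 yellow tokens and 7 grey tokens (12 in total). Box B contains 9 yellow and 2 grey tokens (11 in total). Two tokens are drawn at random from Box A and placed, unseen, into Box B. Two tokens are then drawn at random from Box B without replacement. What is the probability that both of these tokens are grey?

241/5148

Condition on how many of the transferred tokens are grey (from Box A: 7 grey of 12; then Box B has 13 total).
  0 grey: C(7,0)C(5,2)/C(12,2) = 5/33; then P = C(2,2)/C(13,2) = 1/78
  1 grey: C(7,1)C(5,1)/C(12,2) = 35/66; then P = C(3,2)/C(13,2) = 1/26
  2 grey: C(7,2)C(5,0)/C(12,2) = 7/22; then P = C(4,2)/C(13,2) = 1/13
P(both grey) = 241/5148 ≈ 0.0468.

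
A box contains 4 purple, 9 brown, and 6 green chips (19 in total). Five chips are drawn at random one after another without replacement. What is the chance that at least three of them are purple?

145/3876

Sum the hypergeometric tail for j = 3,…,4 purple chips.
Favorable = C(4,3)·C(15,2) + C(4,4)·C(15,1) = 435; total = C(19,5) = 11628.
P = 435/11628 = 145/3876 ≈ 0.0374.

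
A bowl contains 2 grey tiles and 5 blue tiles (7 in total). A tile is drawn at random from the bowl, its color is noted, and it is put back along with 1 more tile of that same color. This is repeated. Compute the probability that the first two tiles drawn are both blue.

15/28

After a blue draw the bowl holds 6 blue out of 8.
P = (5/7)·(6/8) = 15/28 ≈ 0.5357.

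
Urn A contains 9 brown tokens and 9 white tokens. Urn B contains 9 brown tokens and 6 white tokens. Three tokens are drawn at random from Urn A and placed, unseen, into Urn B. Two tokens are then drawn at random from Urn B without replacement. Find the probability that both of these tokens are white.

Condition on how many of the transferred tokens are white (from Urn A: 9 white of 18; then Urn B has 18 total).
  0 white: C(9,0)C(9,3)/C(18,3) = 7/68; then P = C(6,2)/C(18,2) = 5/51
  1 white: C(9,1)C(9,2)/C(18,3) = 27/68; then P = C(7,2)/C(18,2) = 7/51
  2 white: C(9,2)C(9,1)/C(18,3) = 27/68; then P = C(8,2)/C(18,2) = 28/153
  3 white: C(9,3)C(9,0)/C(18,3) = 7/68; then P = C(9,2)/C(18,2) = 4/17
P(both white) = 140/867 ≈ 0.1615.

140/867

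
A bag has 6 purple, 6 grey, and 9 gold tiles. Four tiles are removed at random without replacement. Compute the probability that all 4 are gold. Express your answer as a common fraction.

Unordered draws without replacement: count favorable combinations over C(21,4).
Favorable = C(6,0) · C(6,0) · C(9,4) = 126; total = C(21,4) = 5985.
P = 126/5985 = 2/95 ≈ 0.0211.

2/95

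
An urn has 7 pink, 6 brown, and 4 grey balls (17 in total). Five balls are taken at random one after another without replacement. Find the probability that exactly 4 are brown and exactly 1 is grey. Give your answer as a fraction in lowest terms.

15/1547

Unordered draws without replacement: count favorable combinations over C(17,5).
Favorable = C(7,0) · C(6,4) · C(4,1) = 60; total = C(17,5) = 6188.
P = 60/6188 = 15/1547 ≈ 0.0097.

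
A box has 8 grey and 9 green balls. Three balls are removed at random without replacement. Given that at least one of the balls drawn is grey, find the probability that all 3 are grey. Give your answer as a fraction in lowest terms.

P(all 3 grey) = C(8,3)/C(17,3) = 7/85; P(at least one grey) = 1 − C(9,3)/C(17,3) = 149/170.
Since 'all 3 grey' ⊆ 'at least one grey', P(all 3 | at least one) = 7/85 / 149/170 = 14/149 ≈ 0.0940.

14/149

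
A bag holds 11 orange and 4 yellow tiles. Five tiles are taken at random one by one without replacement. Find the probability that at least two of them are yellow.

37/91

Sum the hypergeometric tail for j = 2,…,4 yellow tiles.
Favorable = C(4,2)·C(11,3) + C(4,3)·C(11,2) + C(4,4)·C(11,1) = 1221; total = C(15,5) = 3003.
P = 1221/3003 = 37/91 ≈ 0.4066.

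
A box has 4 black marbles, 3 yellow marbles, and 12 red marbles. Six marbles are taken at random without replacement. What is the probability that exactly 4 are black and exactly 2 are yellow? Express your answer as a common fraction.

1/9044

Unordered draws without replacement: count favorable combinations over C(19,6).
Favorable = C(4,4) · C(3,2) · C(12,0) = 3; total = C(19,6) = 27132.
P = 3/27132 = 1/9044 ≈ 0.0001.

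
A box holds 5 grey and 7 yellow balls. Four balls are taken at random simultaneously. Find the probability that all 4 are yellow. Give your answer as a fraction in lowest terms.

Unordered draws without replacement: count favorable combinations over C(12,4).
Favorable = C(5,0) · C(7,4) = 35; total = C(12,4) = 495.
P = 35/495 = 7/99 ≈ 0.0707.

7/99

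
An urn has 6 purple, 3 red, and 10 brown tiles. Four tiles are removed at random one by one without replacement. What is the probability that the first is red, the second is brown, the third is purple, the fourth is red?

5/1292

Multiply the conditional probability of each draw in order, without replacement, so each draw removes one from its color and from the total.
P = (3/19) · (10/18) · (6/17) · (2/16) = 5/1292 ≈ 0.0039.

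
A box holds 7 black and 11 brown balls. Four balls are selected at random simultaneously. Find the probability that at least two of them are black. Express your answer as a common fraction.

Sum the hypergeometric tail for j = 2,…,4 black balls.
Favorable = C(7,2)·C(11,2) + C(7,3)·C(11,1) + C(7,4)·C(11,0) = 1575; total = C(18,4) = 3060.
P = 1575/3060 = 35/68 ≈ 0.5147.

35/68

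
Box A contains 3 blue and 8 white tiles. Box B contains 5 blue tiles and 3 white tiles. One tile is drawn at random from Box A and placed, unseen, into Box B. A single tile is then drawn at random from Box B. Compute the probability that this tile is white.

41/99

Condition on how many of the transferred tiles are white (from Box A: 8 white of 11; then Box B has 9 total).
  0 white: C(8,0)C(3,1)/C(11,1) = 3/11; then P = 3/9
  1 white: C(8,1)C(3,0)/C(11,1) = 8/11; then P = 4/9
P(white from Box B) = 41/99 ≈ 0.4141.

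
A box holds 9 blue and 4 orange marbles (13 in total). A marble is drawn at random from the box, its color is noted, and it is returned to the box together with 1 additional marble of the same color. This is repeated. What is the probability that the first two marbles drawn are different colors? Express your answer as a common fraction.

36/91

Either blue then orange, or orange then blue; after the first draw the total is 14.
P = (9/13)·(4/14) + (4/13)·(9/14) = 36/91 ≈ 0.3956.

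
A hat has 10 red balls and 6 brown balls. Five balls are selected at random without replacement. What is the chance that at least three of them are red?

Sum the hypergeometric tail for j = 3,…,5 red balls.
Favorable = C(10,3)·C(6,2) + C(10,4)·C(6,1) + C(10,5)·C(6,0) = 3312; total = C(16,5) = 4368.
P = 3312/4368 = 69/91 ≈ 0.7582.

69/91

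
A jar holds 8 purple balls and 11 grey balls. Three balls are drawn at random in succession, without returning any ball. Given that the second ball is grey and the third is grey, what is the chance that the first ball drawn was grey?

9/17

P(first=grey and the second ball is grey and the third is grey) = (11/19)·(10/18)·(9/17) = 55/323.
P(E) = Σ over first color = 440/2907 + 55/323 = 55/171.
By Bayes, P(first=grey | E) = 55/323 / 55/171 = 9/17 ≈ 0.5294.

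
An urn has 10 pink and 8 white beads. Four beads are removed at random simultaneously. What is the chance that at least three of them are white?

Sum the hypergeometric tail for j = 3,…,4 white beads.
Favorable = C(8,3)·C(10,1) + C(8,4)·C(10,0) = 630; total = C(18,4) = 3060.
P = 630/3060 = 7/34 ≈ 0.2059.

7/34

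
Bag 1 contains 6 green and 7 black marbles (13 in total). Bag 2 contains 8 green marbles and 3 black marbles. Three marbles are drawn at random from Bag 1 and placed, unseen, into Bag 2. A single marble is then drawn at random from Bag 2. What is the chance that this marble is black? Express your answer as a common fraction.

Condition on how many of the transferred marbles are black (from Bag 1: 7 black of 13; then Bag 2 has 14 total).
  0 black: C(7,0)C(6,3)/C(13,3) = 10/143; then P = 3/14
  1 black: C(7,1)C(6,2)/C(13,3) = 105/286; then P = 4/14
  2 black: C(7,2)C(6,1)/C(13,3) = 63/143; then P = 5/14
  3 black: C(7,3)C(6,0)/C(13,3) = 35/286; then P = 6/14
P(black from Bag 2) = 30/91 ≈ 0.3297.

30/91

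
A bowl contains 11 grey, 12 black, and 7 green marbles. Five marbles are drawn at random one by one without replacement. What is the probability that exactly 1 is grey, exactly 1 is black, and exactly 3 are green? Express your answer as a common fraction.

110/3393

Unordered draws without replacement: count favorable combinations over C(30,5).
Favorable = C(11,1) · C(12,1) · C(7,3) = 4620; total = C(30,5) = 142506.
P = 4620/142506 = 110/3393 ≈ 0.0324.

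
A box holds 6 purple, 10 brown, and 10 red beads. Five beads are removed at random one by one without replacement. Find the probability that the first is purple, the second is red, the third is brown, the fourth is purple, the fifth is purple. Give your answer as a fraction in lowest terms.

5/3289

Multiply the conditional probability of each draw in order, without replacement, so each draw removes one from its color and from the total.
P = (6/26) · (10/25) · (10/24) · (5/23) · (4/22) = 5/3289 ≈ 0.0015.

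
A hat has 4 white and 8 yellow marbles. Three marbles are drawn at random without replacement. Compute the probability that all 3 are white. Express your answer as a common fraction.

Unordered draws without replacement: count favorable combinations over C(12,3).
Favorable = C(4,3) · C(8,0) = 4; total = C(12,3) = 220.
P = 4/220 = 1/55 ≈ 0.0182.

1/55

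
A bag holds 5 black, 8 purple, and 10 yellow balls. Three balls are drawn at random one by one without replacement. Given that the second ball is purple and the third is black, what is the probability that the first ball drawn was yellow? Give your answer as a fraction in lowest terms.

10/21

P(first=yellow and the second ball is purple and the third is black) = (10/23)·(8/22)·(5/21) = 200/5313.
P(E) = Σ over first color = 80/5313 + 20/759 + 200/5313 = 20/253.
By Bayes, P(first=yellow | E) = 200/5313 / 20/253 = 10/21 ≈ 0.4762.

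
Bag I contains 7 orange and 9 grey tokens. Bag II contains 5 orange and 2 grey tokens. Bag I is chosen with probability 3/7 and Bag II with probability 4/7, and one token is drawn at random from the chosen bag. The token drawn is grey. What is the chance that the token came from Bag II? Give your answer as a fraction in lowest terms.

128/317

P(grey | Bag I) = 9/16; P(grey | Bag II) = 2/7.
P(grey) = 3/7·9/16 + 4/7·2/7 = 317/784.
By Bayes' rule, P(Bag II | grey) = 8/49 / 317/784 = 128/317 ≈ 0.4038.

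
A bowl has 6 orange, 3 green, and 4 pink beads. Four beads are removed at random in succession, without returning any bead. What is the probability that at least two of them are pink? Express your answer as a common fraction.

23/65

Sum the hypergeometric tail for j = 2,…,4 pink beads.
Favorable = C(4,2)·C(9,2) + C(4,3)·C(9,1) + C(4,4)·C(9,0) = 253; total = C(13,4) = 715.
P = 253/715 = 23/65 ≈ 0.3538.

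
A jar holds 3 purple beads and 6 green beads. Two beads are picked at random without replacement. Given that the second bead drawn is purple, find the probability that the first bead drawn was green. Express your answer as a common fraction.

P(first=green and the second bead drawn is purple) = (6/9)·(3/8) = 1/4.
P(the second bead drawn is purple) = Σ over first color = 1/12 + 1/4 = 1/3.
By Bayes, P(first=green | the second bead drawn is purple) = 1/4 / 1/3 = 3/4 ≈ 0.7500.

3/4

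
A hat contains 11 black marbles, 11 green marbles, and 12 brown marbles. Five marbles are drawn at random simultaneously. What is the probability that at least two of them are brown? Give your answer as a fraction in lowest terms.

Sum the hypergeometric tail for j = 2,…,5 brown marbles.
Favorable = C(12,2)·C(22,3) + C(12,3)·C(22,2) + C(12,4)·C(22,1) + C(12,5)·C(22,0) = 164142; total = C(34,5) = 278256.
P = 164142/278256 = 2487/4216 ≈ 0.5899.

2487/4216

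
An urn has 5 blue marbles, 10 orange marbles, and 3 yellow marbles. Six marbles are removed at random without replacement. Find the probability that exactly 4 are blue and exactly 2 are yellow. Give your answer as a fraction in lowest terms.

Unordered draws without replacement: count favorable combinations over C(18,6).
Favorable = C(5,4) · C(10,0) · C(3,2) = 15; total = C(18,6) = 18564.
P = 15/18564 = 5/6188 ≈ 0.0008.

5/6188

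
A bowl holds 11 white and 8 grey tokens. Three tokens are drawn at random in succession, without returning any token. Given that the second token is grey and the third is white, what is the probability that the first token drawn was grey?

P(first=grey and the second token is grey and the third is white) = (8/19)·(7/18)·(11/17) = 308/2907.
P(E) = Σ over first color = 440/2907 + 308/2907 = 44/171.
By Bayes, P(first=grey | E) = 308/2907 / 44/171 = 7/17 ≈ 0.4118.

7/17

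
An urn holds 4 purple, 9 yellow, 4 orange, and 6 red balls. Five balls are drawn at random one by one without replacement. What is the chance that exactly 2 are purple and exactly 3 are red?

120/33649

Unordered draws without replacement: count favorable combinations over C(23,5).
Favorable = C(4,2) · C(9,0) · C(4,0) · C(6,3) = 120; total = C(23,5) = 33649.
P = 120/33649 = 120/33649 ≈ 0.0036.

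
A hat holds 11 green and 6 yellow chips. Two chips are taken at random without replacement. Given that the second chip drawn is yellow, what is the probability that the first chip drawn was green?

11/16

P(first=green and the second chip drawn is yellow) = (11/17)·(6/16) = 33/136.
P(the second chip drawn is yellow) = Σ over first color = 33/136 + 15/136 = 6/17.
By Bayes, P(first=green | the second chip drawn is yellow) = 33/136 / 6/17 = 11/16 ≈ 0.6875.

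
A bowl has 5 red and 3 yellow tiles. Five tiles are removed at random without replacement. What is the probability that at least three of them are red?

Sum the hypergeometric tail for j = 3,…,5 red tiles.
Favorable = C(5,3)·C(3,2) + C(5,4)·C(3,1) + C(5,5)·C(3,0) = 46; total = C(8,5) = 56.
P = 46/56 = 23/28 ≈ 0.8214.

23/28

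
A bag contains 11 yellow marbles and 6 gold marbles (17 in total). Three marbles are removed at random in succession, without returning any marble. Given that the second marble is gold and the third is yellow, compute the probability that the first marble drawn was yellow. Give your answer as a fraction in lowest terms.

P(first=yellow and the second marble is gold and the third is yellow) = (11/17)·(6/16)·(10/15) = 11/68.
P(E) = Σ over first color = 11/68 + 11/136 = 33/136.
By Bayes, P(first=yellow | E) = 11/68 / 33/136 = 2/3 ≈ 0.6667.

2/3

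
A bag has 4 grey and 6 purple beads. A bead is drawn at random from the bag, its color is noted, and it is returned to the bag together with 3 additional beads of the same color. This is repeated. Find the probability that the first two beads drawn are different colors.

Either purple then grey, or grey then purple; after the first draw the total is 13.
P = (6/10)·(4/13) + (4/10)·(6/13) = 24/65 ≈ 0.3692.

24/65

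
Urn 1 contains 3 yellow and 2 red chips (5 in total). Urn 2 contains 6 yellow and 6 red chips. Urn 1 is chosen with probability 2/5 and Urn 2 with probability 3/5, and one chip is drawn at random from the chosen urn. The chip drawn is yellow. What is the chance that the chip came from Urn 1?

P(yellow | Urn 1) = 3/5; P(yellow | Urn 2) = 1/2.
P(yellow) = 2/5·3/5 + 3/5·1/2 = 27/50.
By Bayes' rule, P(Urn 1 | yellow) = 6/25 / 27/50 = 4/9 ≈ 0.4444.

4/9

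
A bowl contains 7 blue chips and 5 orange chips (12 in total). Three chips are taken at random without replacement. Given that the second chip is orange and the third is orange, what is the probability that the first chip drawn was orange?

3/10

P(first=orange and the second chip is orange and the third is orange) = (5/12)·(4/11)·(3/10) = 1/22.
P(E) = Σ over first color = 7/66 + 1/22 = 5/33.
By Bayes, P(first=orange | E) = 1/22 / 5/33 = 3/10 ≈ 0.3000.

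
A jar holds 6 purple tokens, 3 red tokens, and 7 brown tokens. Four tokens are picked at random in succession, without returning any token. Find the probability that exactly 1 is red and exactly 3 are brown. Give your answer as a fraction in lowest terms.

3/52

Unordered draws without replacement: count favorable combinations over C(16,4).
Favorable = C(6,0) · C(3,1) · C(7,3) = 105; total = C(16,4) = 1820.
P = 105/1820 = 3/52 ≈ 0.0577.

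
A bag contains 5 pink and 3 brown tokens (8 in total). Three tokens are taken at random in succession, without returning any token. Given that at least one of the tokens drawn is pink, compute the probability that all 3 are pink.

2/11

P(all 3 pink) = C(5,3)/C(8,3) = 5/28; P(at least one pink) = 1 − C(3,3)/C(8,3) = 55/56.
Since 'all 3 pink' ⊆ 'at least one pink', P(all 3 | at least one) = 5/28 / 55/56 = 2/11 ≈ 0.1818.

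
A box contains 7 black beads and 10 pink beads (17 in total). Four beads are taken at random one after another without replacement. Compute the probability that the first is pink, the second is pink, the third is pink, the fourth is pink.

Multiply the conditional probability of each draw in order, without replacement, so each draw removes one from its color and from the total.
P = (10/17) · (9/16) · (8/15) · (7/14) = 3/34 ≈ 0.0882.

3/34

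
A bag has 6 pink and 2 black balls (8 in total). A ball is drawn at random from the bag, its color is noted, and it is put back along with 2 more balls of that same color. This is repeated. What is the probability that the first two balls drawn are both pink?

3/5

After a pink draw the bag holds 8 pink out of 10.
P = (6/8)·(8/10) = 3/5 ≈ 0.6000.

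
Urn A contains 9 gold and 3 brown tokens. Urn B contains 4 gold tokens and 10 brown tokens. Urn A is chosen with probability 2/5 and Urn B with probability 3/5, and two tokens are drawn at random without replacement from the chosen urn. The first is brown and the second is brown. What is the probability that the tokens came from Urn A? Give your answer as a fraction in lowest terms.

91/1576

P(E | Urn A) = 1/22; P(E | Urn B) = 45/91.
P(E) = 2/5·1/22 + 3/5·45/91 = 1576/5005.
By Bayes' rule, P(Urn A | E) = 1/55 / 1576/5005 = 91/1576 ≈ 0.0577.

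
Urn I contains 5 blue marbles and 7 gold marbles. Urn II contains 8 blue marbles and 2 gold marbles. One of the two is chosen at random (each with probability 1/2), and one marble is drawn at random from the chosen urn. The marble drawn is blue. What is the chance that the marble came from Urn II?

48/73

P(blue | Urn I) = 5/12; P(blue | Urn II) = 4/5.
P(blue) = 1/2·5/12 + 1/2·4/5 = 73/120.
By Bayes' rule, P(Urn II | blue) = 2/5 / 73/120 = 48/73 ≈ 0.6575.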